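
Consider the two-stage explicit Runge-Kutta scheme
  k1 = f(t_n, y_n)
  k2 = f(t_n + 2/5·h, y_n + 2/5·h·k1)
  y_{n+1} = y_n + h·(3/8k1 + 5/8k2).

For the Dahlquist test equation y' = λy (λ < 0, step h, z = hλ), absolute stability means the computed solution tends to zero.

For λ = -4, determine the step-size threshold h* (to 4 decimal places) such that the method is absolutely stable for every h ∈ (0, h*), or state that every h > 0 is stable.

Set f=λy, z=hλ:
  k1=λy_n ⇒ h·k1=z·y_n;  k2=λ(1+2/5z)y_n ⇒ h·k2=z(1+2/5z)y_n
  y_{n+1}/y_n = 1 + 3/8z + 5/8z(1+2/5z) = 1 + z + 1/4z²
  Hence R(z) = 1 + z + 1/4z².

Need |R(x)|<1, x<0.
x=-1.33: |R|=0.1122
R=1: x+1/4x²=0 ⇒ x=−4=-4.0000; min R=1−1/(4·1/4)=0.0000>−1
Confirm numerically:
  x=-3.712: |R|=0.73274 <1
  x=-3.531: |R|=0.58599 <1
  x=-3.030: |R|=0.26522 <1
  x=-2.332: |R|=0.02756 <1
  x=-4.407: |R|=1.44841 >1
  x=-4.317: |R|=1.34212 >1
  x=-4.035: |R|=1.03531 >1
Stable set (-4.0000, 0).

(-4.0000,0); λ=-4 ⇒ h* = (4)/4 = 1.0000.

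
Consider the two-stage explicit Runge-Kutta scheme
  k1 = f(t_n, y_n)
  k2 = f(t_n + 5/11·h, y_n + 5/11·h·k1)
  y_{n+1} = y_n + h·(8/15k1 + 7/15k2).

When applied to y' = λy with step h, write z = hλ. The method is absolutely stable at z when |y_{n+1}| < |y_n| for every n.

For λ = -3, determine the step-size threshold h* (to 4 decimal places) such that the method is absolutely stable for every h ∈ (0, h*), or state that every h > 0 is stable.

On y'=λy, z=hλ:
  k1=λy_n ⇒ h·k1=z·y_n;  k2=λ(1+5/11z)y_n ⇒ h·k2=z(1+5/11z)y_n
  y_{n+1}/y_n = 1 + 8/15z + 7/15z(1+5/11z) = 1 + z + 7/33z²
  R(z) = 1 + z + 7/33z².

Find x<0 with |R(x)|<1.
x=-1.62: |R|=0.0633
R=1: x+7/33x²=0 ⇒ x=−33/7=-4.7143; min R=1−1/(4·7/33)=-0.1786>−1
Confirm numerically:
  x=-3.416: |R|=0.05925 <1
  x=-3.342: |R|=0.02717 <1
  x=-2.763: |R|=0.14363 <1
  x=-5.282: |R|=1.63608 >1
  x=-4.952: |R|=1.24970 >1
  x=-4.937: |R|=1.23324 >1
So |R|<1 on (-4.7143, 0).

(-4.7143,0); λ=-3 ⇒ h* = (33/7)/3 = 1.5714.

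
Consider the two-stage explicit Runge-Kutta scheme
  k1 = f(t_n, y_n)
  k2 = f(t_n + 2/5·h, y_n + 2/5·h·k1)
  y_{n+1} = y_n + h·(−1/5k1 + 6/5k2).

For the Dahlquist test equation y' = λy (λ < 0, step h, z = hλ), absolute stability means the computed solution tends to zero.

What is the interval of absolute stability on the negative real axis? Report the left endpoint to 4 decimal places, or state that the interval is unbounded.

Set f=λy, z=hλ:
  k1=λy_n ⇒ h·k1=z·y_n;  k2=λ(1+2/5z)y_n ⇒ h·k2=z(1+2/5z)y_n
  y_{n+1}/y_n = 1 − 1/5z + 6/5z(1+2/5z) = 1 + z + 12/25z²
  so R(z) = 1 + z + 12/25z².

Find x<0 with |R(x)|<1.
x=-0.6: |R|=0.5728
R=1: x+12/25x²=0 ⇒ x=−25/12=-2.0833; min R=1−1/(4·12/25)=0.4792>−1
Confirm numerically:
  x=-2.007: |R|=0.92646 <1
  x=-1.962: |R|=0.88573 <1
  x=-1.559: |R|=0.60763 <1
  x=-1.126: |R|=0.48258 <1
  x=-2.642: |R|=1.70848 >1
  x=-2.351: |R|=1.30206 >1
Stable set (-2.0833, 0).

z∈(-2.0833,0).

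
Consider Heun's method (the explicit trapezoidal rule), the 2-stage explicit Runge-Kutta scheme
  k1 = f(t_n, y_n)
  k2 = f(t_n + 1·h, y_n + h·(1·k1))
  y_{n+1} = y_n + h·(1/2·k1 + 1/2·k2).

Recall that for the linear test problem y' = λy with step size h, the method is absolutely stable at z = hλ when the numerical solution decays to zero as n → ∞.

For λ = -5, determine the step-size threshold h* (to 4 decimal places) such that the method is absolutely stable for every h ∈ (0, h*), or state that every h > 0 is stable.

With y'=λy (z=hλ):
  order 2, 2-stage ⇒ R(z)=1+z+z^2/2
  (e.g. R(-1.45)=0.60125, |R|=0.60125)

Find x<0 with |R(x)|<1.
x=-1.45: |R|=0.6013
|R(-1.56)|=0.6568 |R(-1.18)|=0.5162 |R(-0.67)|=0.5544
Bisect:
  x_lo=-2.3565 |R|=1.4201  x_hi=-0.2706 |R|=0.7660
  mid=-1.31359 |R|=0.54917 →hi
  mid=-1.83506 |R|=0.84866 →hi
  mid=-2.09579 |R|=1.10038 →lo
  mid=-1.96543 |R|=0.96602 →hi
  mid=-2.03061 |R|=1.03108 →lo
  mid=-1.99802 |R|=0.99802 →hi
  mid=-2.01431 |R|=1.01442 →lo
  ...
  [-2.00006,-1.99993] ⇒ x*=-2.0000
Interval (-2.0000, 0).

(-2.0000,0); λ=-5 ⇒ h* = 0.4000.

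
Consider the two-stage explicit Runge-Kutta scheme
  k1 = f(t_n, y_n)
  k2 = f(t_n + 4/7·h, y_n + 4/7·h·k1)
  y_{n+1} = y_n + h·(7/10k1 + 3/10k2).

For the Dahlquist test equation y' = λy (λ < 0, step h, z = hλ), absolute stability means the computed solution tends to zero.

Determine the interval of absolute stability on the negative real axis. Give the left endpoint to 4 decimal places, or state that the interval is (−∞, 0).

(-5.8333, 0).

Test eqn y'=λy, z=hλ:
  k1=λy_n ⇒ h·k1=z·y_n;  k2=λ(1+4/7z)y_n ⇒ h·k2=z(1+4/7z)y_n
  y_{n+1}/y_n = 1 + 7/10z + 3/10z(1+4/7z) = 1 + z + 6/35z²
  so R(z) = 1 + z + 6/35z².

Need |R(x)|<1, x<0.
x=-1.42: |R|=0.0743
R=1: x+6/35x²=0 ⇒ x=−35/6=-5.8333; min R=1−1/(4·6/35)=-0.4583>−1
Confirm numerically:
  x=-4.210: |R|=0.17158 <1
  x=-3.425: |R|=0.41404 <1
  x=-3.057: |R|=0.45496 <1
  x=-2.867: |R|=0.45791 <1
  x=-6.406: |R|=1.62889 >1
  x=-6.293: |R|=1.49589 >1
  x=-5.914: |R|=1.08178 >1
Interval (-5.8333, 0).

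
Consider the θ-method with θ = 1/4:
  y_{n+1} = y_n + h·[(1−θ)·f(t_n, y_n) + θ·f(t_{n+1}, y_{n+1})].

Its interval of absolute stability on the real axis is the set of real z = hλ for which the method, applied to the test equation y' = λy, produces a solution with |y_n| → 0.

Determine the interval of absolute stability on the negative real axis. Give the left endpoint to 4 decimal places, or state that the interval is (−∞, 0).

With y'=λy (z=hλ):
  y_{n+1} = y_n + z·[3/4·y_n + 1/4·y_{n+1}] ⇒ (1 − 1/4z)y_{n+1} = (1 + 3/4z)y_n
  ⇒ R(z) = (1 + 3/4z)/(1 − 1/4z).

Solve |R(x)|<1 on ℝ⁻.
x=-1.24: |R|=0.0534
R=−1: 1+3/4x = −1+1/4x ⇒ -1/2x=2 ⇒ x=2/(-1/2)=-4.0000
Confirm numerically:
  x=-3.573: |R|=0.88723 <1
  x=-2.785: |R|=0.64186 <1
  x=-2.112: |R|=0.38220 <1
  x=-1.651: |R|=0.16864 <1
  x=-4.557: |R|=1.13019 >1
  x=-4.322: |R|=1.07739 >1
  x=-4.071: |R|=1.01759 >1
Interval (-4.0000, 0).

z∈(-4.0000,0).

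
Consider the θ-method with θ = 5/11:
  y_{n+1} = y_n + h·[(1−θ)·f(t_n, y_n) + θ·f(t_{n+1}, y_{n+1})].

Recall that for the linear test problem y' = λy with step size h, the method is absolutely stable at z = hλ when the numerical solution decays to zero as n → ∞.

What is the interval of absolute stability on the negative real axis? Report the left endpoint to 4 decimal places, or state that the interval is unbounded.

With y'=λy (z=hλ):
  y_{n+1} = y_n + z·[6/11·y_n + 5/11·y_{n+1}] ⇒ (1 − 5/11z)y_{n+1} = (1 + 6/11z)y_n
  so R(z) = (1 + 6/11z)/(1 − 5/11z).

Boundary: |R(x)|=1, x<0.
x=-1.4: |R|=0.1444
R=−1: 1+6/11x = −1+5/11x ⇒ -1/11x=2 ⇒ x=2/(-1/11)=-22.0000
Confirm numerically:
  x=-17.067: |R|=0.94879 <1
  x=-15.286: |R|=0.92321 <1
  x=-12.108: |R|=0.86173 <1
  x=-10.790: |R|=0.82741 <1
  x=-22.490: |R|=1.00397 >1
  x=-22.281: |R|=1.00230 >1
  x=-22.051: |R|=1.00042 >1
So |R|<1 on (-22.0000, 0).

(-22.0000, 0).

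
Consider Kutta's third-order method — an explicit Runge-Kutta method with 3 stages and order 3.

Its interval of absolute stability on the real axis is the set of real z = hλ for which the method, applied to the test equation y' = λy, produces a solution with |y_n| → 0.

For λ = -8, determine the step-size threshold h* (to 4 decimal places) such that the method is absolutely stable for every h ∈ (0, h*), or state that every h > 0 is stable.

(-2.5127,0); λ=-8 ⇒ h* = 0.3141.

Test eqn y'=λy, z=hλ:
  order 3, 3-stage ⇒ R(z)=1+z+z^2/2+z^3/6
  (e.g. R(-0.69)=0.49330, |R|=0.49330)

Need |R(x)|<1, x<0.
x=-0.69: |R|=0.4933
|R(-2.68)|=1.2969 |R(-2.47)|=0.9311 |R(-1.69)|=0.0664
Bisect:
  x_lo=-3.2590 |R|=2.7175  x_hi=-0.2867 |R|=0.7505
  mid=-1.77284 |R|=0.13002 →hi
  mid=-2.51593 |R|=1.00524 →lo
  mid=-2.14438 |R|=0.48864 →hi
  mid=-2.33015 |R|=0.72399 →hi
  mid=-2.42304 |R|=0.85847 →hi
  mid=-2.46948 |R|=0.93027 →hi
  mid=-2.49270 |R|=0.96735 →hi
  mid=-2.50432 |R|=0.98619 →hi
  mid=-2.51012 |R|=0.99569 →hi
  mid=-2.51302 |R|=1.00046 →lo
  ...
  [-2.51284,-2.51266] ⇒ x*=-2.5127
So |R|<1 on (-2.5127, 0).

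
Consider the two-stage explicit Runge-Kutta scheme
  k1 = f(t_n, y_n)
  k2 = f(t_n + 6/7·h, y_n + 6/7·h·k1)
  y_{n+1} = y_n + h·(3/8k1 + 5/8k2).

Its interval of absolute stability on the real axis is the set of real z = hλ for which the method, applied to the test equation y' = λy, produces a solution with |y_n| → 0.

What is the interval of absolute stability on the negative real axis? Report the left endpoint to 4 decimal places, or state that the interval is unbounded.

z∈(-1.8667,0).

With y'=λy (z=hλ):
  k1=λy_n ⇒ h·k1=z·y_n;  k2=λ(1+6/7z)y_n ⇒ h·k2=z(1+6/7z)y_n
  y_{n+1}/y_n = 1 + 3/8z + 5/8z(1+6/7z) = 1 + z + 15/28z²
  Hence R(z) = 1 + z + 15/28z².

Need |R(x)|<1, x<0.
x=-1.46: |R|=0.6819
R=1: x+15/28x²=0 ⇒ x=−28/15=-1.8667; min R=1−1/(4·15/28)=0.5333>−1
Confirm numerically:
  x=-1.251: |R|=0.58739 <1
  x=-0.833: |R|=0.53873 <1
  x=-0.829: |R|=0.53916 <1
  x=-2.426: |R|=1.72693 >1
  x=-1.969: |R|=1.10794 >1
So |R|<1 on (-1.8667, 0).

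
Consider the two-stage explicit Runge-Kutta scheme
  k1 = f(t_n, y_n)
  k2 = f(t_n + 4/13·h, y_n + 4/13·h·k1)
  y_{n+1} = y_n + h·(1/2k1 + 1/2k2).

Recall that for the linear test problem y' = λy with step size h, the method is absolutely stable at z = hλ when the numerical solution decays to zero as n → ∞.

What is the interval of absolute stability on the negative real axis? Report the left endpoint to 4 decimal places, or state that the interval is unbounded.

Test eqn y'=λy, z=hλ:
  k1=λy_n ⇒ h·k1=z·y_n;  k2=λ(1+4/13z)y_n ⇒ h·k2=z(1+4/13z)y_n
  y_{n+1}/y_n = 1 + 1/2z + 1/2z(1+4/13z) = 1 + z + 2/13z²
  so R(z) = 1 + z + 2/13z².

Boundary: |R(x)|=1, x<0.
x=-0.66: |R|=0.4070
R=1: x+2/13x²=0 ⇒ x=−13/2=-6.5000; min R=1−1/(4·2/13)=-0.6250>−1
Confirm numerically:
  x=-6.359: |R|=0.86206 <1
  x=-5.518: |R|=0.16636 <1
  x=-3.632: |R|=0.60255 <1
  x=-3.167: |R|=0.62394 <1
  x=-6.930: |R|=1.45845 >1
  x=-6.720: |R|=1.22745 >1
  x=-6.564: |R|=1.06463 >1
Interval (-6.5000, 0).

(-6.5000, 0).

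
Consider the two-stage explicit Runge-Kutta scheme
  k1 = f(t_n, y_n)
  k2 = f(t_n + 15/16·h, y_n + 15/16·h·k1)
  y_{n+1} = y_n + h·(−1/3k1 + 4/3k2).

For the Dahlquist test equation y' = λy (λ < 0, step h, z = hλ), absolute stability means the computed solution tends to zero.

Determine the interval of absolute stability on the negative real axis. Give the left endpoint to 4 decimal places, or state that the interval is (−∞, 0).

On y'=λy, z=hλ:
  k1=λy_n ⇒ h·k1=z·y_n;  k2=λ(1+15/16z)y_n ⇒ h·k2=z(1+15/16z)y_n
  y_{n+1}/y_n = 1 − 1/3z + 4/3z(1+15/16z) = 1 + z + 5/4z²
  so R(z) = 1 + z + 5/4z².

Boundary: |R(x)|=1, x<0.
x=-0.4: |R|=0.8000
R=1: x+5/4x²=0 ⇒ x=−4/5=-0.8000; min R=1−1/(4·5/4)=0.8000>−1
Confirm numerically:
  x=-0.771: |R|=0.97205 <1
  x=-0.738: |R|=0.94281 <1
  x=-0.700: |R|=0.91250 <1
  x=-0.547: |R|=0.82701 <1
  x=-1.360: |R|=1.95200 >1
  x=-1.053: |R|=1.33301 >1
  x=-0.953: |R|=1.18226 >1
Interval (-0.8000, 0).

z∈(-0.8000,0).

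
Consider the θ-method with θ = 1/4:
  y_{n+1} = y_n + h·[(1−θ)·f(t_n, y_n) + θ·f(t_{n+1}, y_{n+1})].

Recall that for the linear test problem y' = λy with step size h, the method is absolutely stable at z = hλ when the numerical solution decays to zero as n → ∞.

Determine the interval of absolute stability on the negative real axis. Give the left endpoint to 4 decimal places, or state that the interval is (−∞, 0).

Set f=λy, z=hλ:
  y_{n+1} = y_n + z·[3/4·y_n + 1/4·y_{n+1}] ⇒ (1 − 1/4z)y_{n+1} = (1 + 3/4z)y_n
  Hence R(z) = (1 + 3/4z)/(1 − 1/4z).

Solve |R(x)|<1 on ℝ⁻.
x=-0.45: |R|=0.5955
R=−1: 1+3/4x = −1+1/4x ⇒ -1/2x=2 ⇒ x=2/(-1/2)=-4.0000
Confirm numerically:
  x=-2.463: |R|=0.52437 <1
  x=-1.790: |R|=0.23661 <1
  x=-1.715: |R|=0.20035 <1
  x=-1.643: |R|=0.16463 <1
  x=-4.540: |R|=1.12646 >1
  x=-4.202: |R|=1.04926 >1
  x=-4.066: |R|=1.01636 >1
Interval (-4.0000, 0).

z∈(-4.0000,0).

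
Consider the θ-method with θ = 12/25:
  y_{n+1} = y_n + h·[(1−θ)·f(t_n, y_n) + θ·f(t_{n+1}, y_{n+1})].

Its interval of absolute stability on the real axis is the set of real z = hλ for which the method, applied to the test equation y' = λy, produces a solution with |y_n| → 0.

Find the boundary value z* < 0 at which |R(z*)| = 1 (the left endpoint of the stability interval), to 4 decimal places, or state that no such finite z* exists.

left endpoint -50.0000.

Test eqn y'=λy, z=hλ:
  y_{n+1} = y_n + z·[13/25·y_n + 12/25·y_{n+1}] ⇒ (1 − 12/25z)y_{n+1} = (1 + 13/25z)y_n
  ⇒ R(z) = (1 + 13/25z)/(1 − 12/25z).

Solve |R(x)|<1 on ℝ⁻.
x=-0.62: |R|=0.5222
R=−1: 1+13/25x = −1+12/25x ⇒ -1/25x=2 ⇒ x=2/(-1/25)=-50.0000
Confirm numerically:
  x=-34.848: |R|=0.96581 <1
  x=-27.877: |R|=0.93847 <1
  x=-27.585: |R|=0.93704 <1
  x=-24.442: |R|=0.91971 <1
  x=-50.536: |R|=1.00085 >1
  x=-50.415: |R|=1.00066 >1
So |R|<1 on (-50.0000, 0).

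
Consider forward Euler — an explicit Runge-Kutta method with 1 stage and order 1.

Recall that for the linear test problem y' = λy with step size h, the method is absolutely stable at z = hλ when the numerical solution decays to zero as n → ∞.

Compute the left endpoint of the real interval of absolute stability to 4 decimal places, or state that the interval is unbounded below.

With y'=λy (z=hλ):
  order 1, 1-stage ⇒ R(z)=1+z
  (e.g. R(-0.74)=0.26000, |R|=0.26000)

Need |R(x)|<1, x<0.
x=-0.74: |R|=0.2600
|R(-1.2)|=0.2000 |R(-0.99)|=0.0100 |R(-0.92)|=0.0800
Bisect:
  x_lo=-2.5364 |R|=1.5364  x_hi=-0.2439 |R|=0.7561
  mid=-1.39019 |R|=0.39019 →hi
  mid=-1.96332 |R|=0.96332 →hi
  mid=-2.24988 |R|=1.24988 →lo
  mid=-2.10660 |R|=1.10660 →lo
  mid=-2.03496 |R|=1.03496 →lo
  mid=-1.99914 |R|=0.99914 →hi
  mid=-2.01705 |R|=1.01705 →lo
  ...
  [-2.00011,-1.99998] ⇒ x*=-2.0000
So |R|<1 on (-2.0000, 0).

z* = -2.0000.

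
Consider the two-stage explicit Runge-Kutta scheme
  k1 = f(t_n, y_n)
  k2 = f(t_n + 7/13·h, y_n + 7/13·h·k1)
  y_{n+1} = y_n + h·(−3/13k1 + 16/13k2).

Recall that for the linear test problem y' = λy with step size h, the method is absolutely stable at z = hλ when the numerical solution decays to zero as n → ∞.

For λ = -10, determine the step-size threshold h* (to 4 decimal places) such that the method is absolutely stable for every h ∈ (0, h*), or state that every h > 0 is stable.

(-1.5089,0); λ=-10 ⇒ h* = (169/112)/10 = 0.1509.

With y'=λy (z=hλ):
  k1=λy_n ⇒ h·k1=z·y_n;  k2=λ(1+7/13z)y_n ⇒ h·k2=z(1+7/13z)y_n
  y_{n+1}/y_n = 1 − 3/13z + 16/13z(1+7/13z) = 1 + z + 112/169z²
  ⇒ R(z) = 1 + z + 112/169z².

Need |R(x)|<1, x<0.
x=-0.78: |R|=0.6232
R=1: x+112/169x²=0 ⇒ x=−169/112=-1.5089; min R=1−1/(4·112/169)=0.6228>−1
Confirm numerically:
  x=-1.054: |R|=0.68223 <1
  x=-0.946: |R|=0.64708 <1
  x=-0.911: |R|=0.63901 <1
  x=-1.791: |R|=1.33480 >1
  x=-1.739: |R|=1.26515 >1
Interval (-1.5089, 0).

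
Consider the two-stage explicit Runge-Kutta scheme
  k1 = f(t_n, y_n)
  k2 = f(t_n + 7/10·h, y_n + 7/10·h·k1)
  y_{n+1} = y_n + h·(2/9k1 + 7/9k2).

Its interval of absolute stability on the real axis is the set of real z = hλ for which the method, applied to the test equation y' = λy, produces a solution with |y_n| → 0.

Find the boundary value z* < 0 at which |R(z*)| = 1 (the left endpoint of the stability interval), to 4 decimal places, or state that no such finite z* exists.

z* = -1.8367.

On y'=λy, z=hλ:
  k1=λy_n ⇒ h·k1=z·y_n;  k2=λ(1+7/10z)y_n ⇒ h·k2=z(1+7/10z)y_n
  y_{n+1}/y_n = 1 + 2/9z + 7/9z(1+7/10z) = 1 + z + 49/90z²
  ⇒ R(z) = 1 + z + 49/90z².

Solve |R(x)|<1 on ℝ⁻.
x=-0.81: |R|=0.5472
R=1: x+49/90x²=0 ⇒ x=−90/49=-1.8367; min R=1−1/(4·49/90)=0.5408>−1
Confirm numerically:
  x=-1.537: |R|=0.74918 <1
  x=-1.441: |R|=0.68953 <1
  x=-1.381: |R|=0.65734 <1
  x=-0.922: |R|=0.54082 <1
  x=-2.133: |R|=1.34405 >1
  x=-1.979: |R|=1.15328 >1
  x=-1.879: |R|=1.04324 >1
So |R|<1 on (-1.8367, 0).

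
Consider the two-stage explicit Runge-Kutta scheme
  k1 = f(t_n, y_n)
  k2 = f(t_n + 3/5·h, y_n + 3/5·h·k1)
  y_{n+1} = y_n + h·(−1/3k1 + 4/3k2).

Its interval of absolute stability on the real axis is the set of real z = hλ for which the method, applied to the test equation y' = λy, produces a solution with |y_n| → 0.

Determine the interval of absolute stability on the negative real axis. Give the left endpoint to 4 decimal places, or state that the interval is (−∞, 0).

With y'=λy (z=hλ):
  k1=λy_n ⇒ h·k1=z·y_n;  k2=λ(1+3/5z)y_n ⇒ h·k2=z(1+3/5z)y_n
  y_{n+1}/y_n = 1 − 1/3z + 4/3z(1+3/5z) = 1 + z + 4/5z²
  Hence R(z) = 1 + z + 4/5z².

Find x<0 with |R(x)|<1.
x=-0.31: |R|=0.7669
R=1: x+4/5x²=0 ⇒ x=−5/4=-1.2500; min R=1−1/(4·4/5)=0.6875>−1
Confirm numerically:
  x=-1.202: |R|=0.95384 <1
  x=-0.847: |R|=0.72693 <1
  x=-0.782: |R|=0.70722 <1
  x=-1.804: |R|=1.79953 >1
  x=-1.512: |R|=1.31692 >1
So |R|<1 on (-1.2500, 0).

(-1.2500, 0).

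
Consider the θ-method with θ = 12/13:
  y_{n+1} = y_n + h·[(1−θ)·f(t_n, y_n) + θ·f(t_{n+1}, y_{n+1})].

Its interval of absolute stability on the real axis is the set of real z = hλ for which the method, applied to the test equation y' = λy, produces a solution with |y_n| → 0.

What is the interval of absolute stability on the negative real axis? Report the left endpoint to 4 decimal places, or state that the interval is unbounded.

On y'=λy, z=hλ:
  y_{n+1} = y_n + z·[1/13·y_n + 12/13·y_{n+1}] ⇒ (1 − 12/13z)y_{n+1} = (1 + 1/13z)y_n
  Hence R(z) = (1 + 1/13z)/(1 − 12/13z).

Solve |R(x)|<1 on ℝ⁻.
x=-1.04: |R|=0.4694
x=-2: |R|=0.2973
x=-10: |R|=0.0226
x=-100: |R|=0.0717
θ=12/13≥1/2 ⇒ |1+1/13x|<|1−12/13x| ∀x<0 ⇒ unbounded interval.

(−∞, 0) — no finite endpoint.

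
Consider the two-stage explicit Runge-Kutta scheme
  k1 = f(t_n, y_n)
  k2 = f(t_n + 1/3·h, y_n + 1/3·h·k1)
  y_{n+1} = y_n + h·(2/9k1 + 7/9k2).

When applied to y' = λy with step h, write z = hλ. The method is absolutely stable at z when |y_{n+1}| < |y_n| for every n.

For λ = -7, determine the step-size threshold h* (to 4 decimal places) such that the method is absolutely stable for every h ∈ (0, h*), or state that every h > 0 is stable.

(-3.8571,0); λ=-7 ⇒ h* = (27/7)/7 = 0.5510.

On y'=λy, z=hλ:
  k1=λy_n ⇒ h·k1=z·y_n;  k2=λ(1+1/3z)y_n ⇒ h·k2=z(1+1/3z)y_n
  y_{n+1}/y_n = 1 + 2/9z + 7/9z(1+1/3z) = 1 + z + 7/27z²
  Hence R(z) = 1 + z + 7/27z².

Solve |R(x)|<1 on ℝ⁻.
x=-1.55: |R|=0.0729
R=1: x+7/27x²=0 ⇒ x=−27/7=-3.8571; min R=1−1/(4·7/27)=0.0357>−1
Confirm numerically:
  x=-3.735: |R|=0.88172 <1
  x=-3.361: |R|=0.56768 <1
  x=-1.809: |R|=0.03942 <1
  x=-1.557: |R|=0.07151 <1
  x=-4.421: |R|=1.64628 >1
  x=-4.368: |R|=1.57852 >1
  x=-3.968: |R|=1.11404 >1
So |R|<1 on (-3.8571, 0).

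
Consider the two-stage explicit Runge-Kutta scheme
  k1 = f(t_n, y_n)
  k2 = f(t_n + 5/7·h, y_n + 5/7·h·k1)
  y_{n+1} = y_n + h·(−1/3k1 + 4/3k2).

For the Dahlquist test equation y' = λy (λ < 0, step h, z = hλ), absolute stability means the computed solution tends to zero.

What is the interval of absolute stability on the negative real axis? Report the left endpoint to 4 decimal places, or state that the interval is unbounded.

z∈(-1.0500,0).

On y'=λy, z=hλ:
  k1=λy_n ⇒ h·k1=z·y_n;  k2=λ(1+5/7z)y_n ⇒ h·k2=z(1+5/7z)y_n
  y_{n+1}/y_n = 1 − 1/3z + 4/3z(1+5/7z) = 1 + z + 20/21z²
  Hence R(z) = 1 + z + 20/21z².

Solve |R(x)|<1 on ℝ⁻.
x=-0.8: |R|=0.8095
R=1: x+20/21x²=0 ⇒ x=−21/20=-1.0500; min R=1−1/(4·20/21)=0.7375>−1
Confirm numerically:
  x=-0.882: |R|=0.85888 <1
  x=-0.776: |R|=0.79750 <1
  x=-0.711: |R|=0.77045 <1
  x=-0.508: |R|=0.73778 <1
  x=-1.482: |R|=1.60974 >1
  x=-1.101: |R|=1.05348 >1
Stable set (-1.0500, 0).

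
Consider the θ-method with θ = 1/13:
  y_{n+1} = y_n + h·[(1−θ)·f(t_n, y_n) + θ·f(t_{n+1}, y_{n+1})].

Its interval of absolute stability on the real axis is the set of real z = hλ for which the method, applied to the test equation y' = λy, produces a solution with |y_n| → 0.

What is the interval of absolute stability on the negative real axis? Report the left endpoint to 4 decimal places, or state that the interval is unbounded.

(-2.3636, 0).

With y'=λy (z=hλ):
  y_{n+1} = y_n + z·[12/13·y_n + 1/13·y_{n+1}] ⇒ (1 − 1/13z)y_{n+1} = (1 + 12/13z)y_n
  Hence R(z) = (1 + 12/13z)/(1 − 1/13z).

Solve |R(x)|<1 on ℝ⁻.
x=-0.76: |R|=0.2820
R=−1: 1+12/13x = −1+1/13x ⇒ -11/13x=2 ⇒ x=2/(-11/13)=-2.3636
Confirm numerically:
  x=-2.205: |R|=0.88524 <1
  x=-1.827: |R|=0.60187 <1
  x=-1.547: |R|=0.38248 <1
  x=-2.750: |R|=1.26984 >1
  x=-2.525: |R|=1.11433 >1
Stable set (-2.3636, 0).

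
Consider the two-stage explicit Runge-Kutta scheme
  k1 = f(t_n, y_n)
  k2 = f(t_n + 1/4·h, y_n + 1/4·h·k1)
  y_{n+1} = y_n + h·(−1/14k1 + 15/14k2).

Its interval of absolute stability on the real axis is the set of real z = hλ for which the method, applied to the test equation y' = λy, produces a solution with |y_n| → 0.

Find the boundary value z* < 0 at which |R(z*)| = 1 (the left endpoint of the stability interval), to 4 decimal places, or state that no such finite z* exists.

z* = -3.7333.

On y'=λy, z=hλ:
  k1=λy_n ⇒ h·k1=z·y_n;  k2=λ(1+1/4z)y_n ⇒ h·k2=z(1+1/4z)y_n
  y_{n+1}/y_n = 1 − 1/14z + 15/14z(1+1/4z) = 1 + z + 15/56z²
  Hence R(z) = 1 + z + 15/56z².

Solve |R(x)|<1 on ℝ⁻.
x=-0.38: |R|=0.6587
R=1: x+15/56x²=0 ⇒ x=−56/15=-3.7333; min R=1−1/(4·15/56)=0.0667>−1
Confirm numerically:
  x=-3.194: |R|=0.53858 <1
  x=-2.227: |R|=0.10145 <1
  x=-1.699: |R|=0.07420 <1
  x=-4.207: |R|=1.53376 >1
  x=-4.119: |R|=1.42551 >1
So |R|<1 on (-3.7333, 0).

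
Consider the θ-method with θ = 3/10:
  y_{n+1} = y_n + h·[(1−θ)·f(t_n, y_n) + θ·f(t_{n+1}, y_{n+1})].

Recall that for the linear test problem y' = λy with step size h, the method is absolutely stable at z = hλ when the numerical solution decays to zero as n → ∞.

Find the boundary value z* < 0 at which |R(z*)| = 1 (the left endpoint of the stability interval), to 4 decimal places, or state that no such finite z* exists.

z* = -5.0000.

On y'=λy, z=hλ:
  y_{n+1} = y_n + z·[7/10·y_n + 3/10·y_{n+1}] ⇒ (1 − 3/10z)y_{n+1} = (1 + 7/10z)y_n
  so R(z) = (1 + 7/10z)/(1 − 3/10z).

Find x<0 with |R(x)|<1.
x=-1.02: |R|=0.2190
R=−1: 1+7/10x = −1+3/10x ⇒ -2/5x=2 ⇒ x=2/(-2/5)=-5.0000
Confirm numerically:
  x=-4.912: |R|=0.98577 <1
  x=-3.056: |R|=0.59432 <1
  x=-2.571: |R|=0.45148 <1
  x=-5.220: |R|=1.03429 >1
  x=-5.041: |R|=1.00653 >1
Stable set (-5.0000, 0).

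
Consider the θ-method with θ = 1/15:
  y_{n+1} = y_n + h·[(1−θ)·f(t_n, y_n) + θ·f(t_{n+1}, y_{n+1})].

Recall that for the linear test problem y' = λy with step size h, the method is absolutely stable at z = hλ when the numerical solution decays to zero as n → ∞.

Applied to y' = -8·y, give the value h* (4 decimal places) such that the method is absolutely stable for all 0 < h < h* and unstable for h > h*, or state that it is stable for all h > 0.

(-2.3077,0); λ=-8 ⇒ h* = (30/13)/8 = 0.2885.

With y'=λy (z=hλ):
  y_{n+1} = y_n + z·[14/15·y_n + 1/15·y_{n+1}] ⇒ (1 − 1/15z)y_{n+1} = (1 + 14/15z)y_n
  ⇒ R(z) = (1 + 14/15z)/(1 − 1/15z).

Find x<0 with |R(x)|<1.
x=-1.34: |R|=0.2301
R=−1: 1+14/15x = −1+1/15x ⇒ -13/15x=2 ⇒ x=2/(-13/15)=-2.3077
Confirm numerically:
  x=-2.151: |R|=0.88123 <1
  x=-1.614: |R|=0.45720 <1
  x=-1.357: |R|=0.24442 <1
  x=-2.806: |R|=1.36381 >1
  x=-2.750: |R|=1.32394 >1
Stable set (-2.3077, 0).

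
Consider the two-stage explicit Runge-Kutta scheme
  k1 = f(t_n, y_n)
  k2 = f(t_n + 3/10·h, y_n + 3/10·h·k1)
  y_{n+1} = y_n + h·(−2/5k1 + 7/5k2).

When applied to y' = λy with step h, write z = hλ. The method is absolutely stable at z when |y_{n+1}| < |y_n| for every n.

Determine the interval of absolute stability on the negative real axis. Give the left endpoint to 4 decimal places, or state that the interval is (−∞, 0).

Test eqn y'=λy, z=hλ:
  k1=λy_n ⇒ h·k1=z·y_n;  k2=λ(1+3/10z)y_n ⇒ h·k2=z(1+3/10z)y_n
  y_{n+1}/y_n = 1 − 2/5z + 7/5z(1+3/10z) = 1 + z + 21/50z²
  Hence R(z) = 1 + z + 21/50z².

Boundary: |R(x)|=1, x<0.
x=-1.76: |R|=0.5410
R=1: x+21/50x²=0 ⇒ x=−50/21=-2.3810; min R=1−1/(4·21/50)=0.4048>−1
Confirm numerically:
  x=-2.355: |R|=0.97433 <1
  x=-2.174: |R|=0.81104 <1
  x=-1.137: |R|=0.40596 <1
  x=-2.719: |R|=1.38604 >1
  x=-2.506: |R|=1.13162 >1
Interval (-2.3810, 0).

z∈(-2.3810,0).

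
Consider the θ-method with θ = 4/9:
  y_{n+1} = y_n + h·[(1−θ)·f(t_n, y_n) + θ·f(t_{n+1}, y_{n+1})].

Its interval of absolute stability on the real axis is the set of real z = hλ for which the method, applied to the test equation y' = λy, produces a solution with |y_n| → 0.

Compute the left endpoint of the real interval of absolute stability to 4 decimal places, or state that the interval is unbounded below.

On y'=λy, z=hλ:
  y_{n+1} = y_n + z·[5/9·y_n + 4/9·y_{n+1}] ⇒ (1 − 4/9z)y_{n+1} = (1 + 5/9z)y_n
  Hence R(z) = (1 + 5/9z)/(1 − 4/9z).

Need |R(x)|<1, x<0.
x=-1.6: |R|=0.0649
R=−1: 1+5/9x = −1+4/9x ⇒ -1/9x=2 ⇒ x=2/(-1/9)=-18.0000
Confirm numerically:
  x=-17.817: |R|=0.99772 <1
  x=-15.784: |R|=0.96928 <1
  x=-11.382: |R|=0.87863 <1
  x=-9.940: |R|=0.83470 <1
  x=-18.537: |R|=1.00646 >1
  x=-18.528: |R|=1.00635 >1
  x=-18.376: |R|=1.00456 >1
Stable set (-18.0000, 0).

z* = -18.0000.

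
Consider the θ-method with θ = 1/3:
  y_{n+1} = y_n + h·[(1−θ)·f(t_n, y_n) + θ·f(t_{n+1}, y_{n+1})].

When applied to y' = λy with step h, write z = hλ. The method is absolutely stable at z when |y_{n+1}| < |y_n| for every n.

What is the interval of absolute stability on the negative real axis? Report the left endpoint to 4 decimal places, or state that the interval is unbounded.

(-6.0000, 0).

On y'=λy, z=hλ:
  y_{n+1} = y_n + z·[2/3·y_n + 1/3·y_{n+1}] ⇒ (1 − 1/3z)y_{n+1} = (1 + 2/3z)y_n
  R(z) = (1 + 2/3z)/(1 − 1/3z).

Need |R(x)|<1, x<0.
x=-0.85: |R|=0.3377
R=−1: 1+2/3x = −1+1/3x ⇒ -1/3x=2 ⇒ x=2/(-1/3)=-6.0000
Confirm numerically:
  x=-4.258: |R|=0.75999 <1
  x=-4.194: |R|=0.74896 <1
  x=-3.766: |R|=0.66982 <1
  x=-2.492: |R|=0.36125 <1
  x=-6.247: |R|=1.02671 >1
  x=-6.129: |R|=1.01413 >1
  x=-6.056: |R|=1.00618 >1
Interval (-6.0000, 0).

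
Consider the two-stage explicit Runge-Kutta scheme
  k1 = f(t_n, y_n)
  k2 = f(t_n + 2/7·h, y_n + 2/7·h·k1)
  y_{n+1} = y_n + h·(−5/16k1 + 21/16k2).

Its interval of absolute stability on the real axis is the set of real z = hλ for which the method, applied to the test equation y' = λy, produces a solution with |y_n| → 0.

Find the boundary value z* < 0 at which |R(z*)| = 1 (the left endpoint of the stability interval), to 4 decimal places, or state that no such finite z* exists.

z* = -2.6667.

Test eqn y'=λy, z=hλ:
  k1=λy_n ⇒ h·k1=z·y_n;  k2=λ(1+2/7z)y_n ⇒ h·k2=z(1+2/7z)y_n
  y_{n+1}/y_n = 1 − 5/16z + 21/16z(1+2/7z) = 1 + z + 3/8z²
  so R(z) = 1 + z + 3/8z².

Solve |R(x)|<1 on ℝ⁻.
x=-0.5: |R|=0.5938
R=1: x+3/8x²=0 ⇒ x=−8/3=-2.6667; min R=1−1/(4·3/8)=0.3333>−1
Confirm numerically:
  x=-2.195: |R|=0.61176 <1
  x=-1.943: |R|=0.47272 <1
  x=-1.611: |R|=0.36225 <1
  x=-3.108: |R|=1.51437 >1
  x=-2.732: |R|=1.06693 >1
Interval (-2.6667, 0).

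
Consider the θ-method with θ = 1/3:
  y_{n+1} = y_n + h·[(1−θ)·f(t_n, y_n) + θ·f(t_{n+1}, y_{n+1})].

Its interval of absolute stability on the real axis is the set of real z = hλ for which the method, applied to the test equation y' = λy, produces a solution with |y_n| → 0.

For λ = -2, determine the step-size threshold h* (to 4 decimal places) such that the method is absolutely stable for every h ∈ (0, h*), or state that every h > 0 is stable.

Set f=λy, z=hλ:
  y_{n+1} = y_n + z·[2/3·y_n + 1/3·y_{n+1}] ⇒ (1 − 1/3z)y_{n+1} = (1 + 2/3z)y_n
  Hence R(z) = (1 + 2/3z)/(1 − 1/3z).

Solve |R(x)|<1 on ℝ⁻.
x=-1.4: |R|=0.0455
R=−1: 1+2/3x = −1+1/3x ⇒ -1/3x=2 ⇒ x=2/(-1/3)=-6.0000
Confirm numerically:
  x=-3.886: |R|=0.69300 <1
  x=-3.559: |R|=0.62784 <1
  x=-3.122: |R|=0.52989 <1
  x=-6.358: |R|=1.03826 >1
  x=-6.295: |R|=1.03174 >1
  x=-6.099: |R|=1.01088 >1
Stable set (-6.0000, 0).

(-6.0000,0); λ=-2 ⇒ h* = (6)/2 = 3.0000.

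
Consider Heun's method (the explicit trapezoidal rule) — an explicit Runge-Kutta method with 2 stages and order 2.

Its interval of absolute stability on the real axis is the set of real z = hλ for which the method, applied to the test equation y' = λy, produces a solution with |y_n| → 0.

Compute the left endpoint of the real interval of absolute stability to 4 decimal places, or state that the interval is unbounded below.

z* = -2.0000.

On y'=λy, z=hλ:
  order 2, 2-stage ⇒ R(z)=1+z+z^2/2
  (e.g. R(-1.02)=0.50020, |R|=0.50020)

Need |R(x)|<1, x<0.
x=-1.02: |R|=0.5002
|R(-2.26)|=1.2938 |R(-1.78)|=0.8042 |R(-1.77)|=0.7964
Bisect:
  x_lo=-2.6095 |R|=1.7952  x_hi=-0.1103 |R|=0.8958
  mid=-1.35989 |R|=0.56476 →hi
  mid=-1.98470 |R|=0.98481 →hi
  mid=-2.29710 |R|=1.34123 →lo
  mid=-2.14090 |R|=1.15082 →lo
  mid=-2.06280 |R|=1.06477 →lo
  mid=-2.02375 |R|=1.02403 →lo
  mid=-2.00422 |R|=1.00423 →lo
  mid=-1.99446 |R|=0.99447 →hi
  mid=-1.99934 |R|=0.99934 →hi
  mid=-2.00178 |R|=1.00178 →lo
  ...
  [-2.00010,-1.99995] ⇒ x*=-2.0000
Stable set (-2.0000, 0).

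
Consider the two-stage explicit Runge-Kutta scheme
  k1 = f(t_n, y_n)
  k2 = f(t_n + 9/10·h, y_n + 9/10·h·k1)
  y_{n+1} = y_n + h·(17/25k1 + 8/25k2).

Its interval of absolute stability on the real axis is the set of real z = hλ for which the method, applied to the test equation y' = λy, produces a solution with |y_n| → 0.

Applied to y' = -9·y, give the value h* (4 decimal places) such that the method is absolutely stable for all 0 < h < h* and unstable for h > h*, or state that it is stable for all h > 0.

(-3.4722,0); λ=-9 ⇒ h* = (125/36)/9 = 0.3858.

With y'=λy (z=hλ):
  k1=λy_n ⇒ h·k1=z·y_n;  k2=λ(1+9/10z)y_n ⇒ h·k2=z(1+9/10z)y_n
  y_{n+1}/y_n = 1 + 17/25z + 8/25z(1+9/10z) = 1 + z + 36/125z²
  Hence R(z) = 1 + z + 36/125z².

Boundary: |R(x)|=1, x<0.
x=-1.6: |R|=0.1373
R=1: x+36/125x²=0 ⇒ x=−125/36=-3.4722; min R=1−1/(4·36/125)=0.1319>−1
Confirm numerically:
  x=-3.442: |R|=0.97004 <1
  x=-2.439: |R|=0.27423 <1
  x=-1.769: |R|=0.13226 <1
  x=-3.989: |R|=1.59369 >1
  x=-3.968: |R|=1.56657 >1
  x=-3.558: |R|=1.08790 >1
So |R|<1 on (-3.4722, 0).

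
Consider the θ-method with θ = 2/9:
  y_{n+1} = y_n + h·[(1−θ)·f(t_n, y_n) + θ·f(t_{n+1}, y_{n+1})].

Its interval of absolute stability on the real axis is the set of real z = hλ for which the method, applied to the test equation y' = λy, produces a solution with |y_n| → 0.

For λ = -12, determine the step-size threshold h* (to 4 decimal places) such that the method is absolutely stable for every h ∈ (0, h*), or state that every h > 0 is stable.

On y'=λy, z=hλ:
  y_{n+1} = y_n + z·[7/9·y_n + 2/9·y_{n+1}] ⇒ (1 − 2/9z)y_{n+1} = (1 + 7/9z)y_n
  R(z) = (1 + 7/9z)/(1 − 2/9z).

Need |R(x)|<1, x<0.
x=-0.83: |R|=0.2992
R=−1: 1+7/9x = −1+2/9x ⇒ -5/9x=2 ⇒ x=2/(-5/9)=-3.6000
Confirm numerically:
  x=-3.262: |R|=0.89114 <1
  x=-2.773: |R|=0.71573 <1
  x=-1.971: |R|=0.37065 <1
  x=-1.754: |R|=0.26207 <1
  x=-4.188: |R|=1.16920 >1
  x=-3.631: |R|=1.00953 >1
So |R|<1 on (-3.6000, 0).

(-3.6000,0); λ=-12 ⇒ h* = (18/5)/12 = 0.3000.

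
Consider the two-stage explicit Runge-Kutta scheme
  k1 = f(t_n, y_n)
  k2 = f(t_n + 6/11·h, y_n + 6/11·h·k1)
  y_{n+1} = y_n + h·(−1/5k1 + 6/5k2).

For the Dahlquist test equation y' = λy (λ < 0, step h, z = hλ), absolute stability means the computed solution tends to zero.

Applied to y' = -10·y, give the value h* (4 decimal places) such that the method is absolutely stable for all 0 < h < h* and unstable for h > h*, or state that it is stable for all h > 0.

(-1.5278,0); λ=-10 ⇒ h* = (55/36)/10 = 0.1528.

With y'=λy (z=hλ):
  k1=λy_n ⇒ h·k1=z·y_n;  k2=λ(1+6/11z)y_n ⇒ h·k2=z(1+6/11z)y_n
  y_{n+1}/y_n = 1 − 1/5z + 6/5z(1+6/11z) = 1 + z + 36/55z²
  ⇒ R(z) = 1 + z + 36/55z².

Boundary: |R(x)|=1, x<0.
x=-1.52: |R|=0.9923
R=1: x+36/55x²=0 ⇒ x=−55/36=-1.5278; min R=1−1/(4·36/55)=0.6181>−1
Confirm numerically:
  x=-1.301: |R|=0.80688 <1
  x=-1.182: |R|=0.73248 <1
  x=-1.035: |R|=0.66617 <1
  x=-1.744: |R|=1.24682 >1
  x=-1.608: |R|=1.08443 >1
Interval (-1.5278, 0).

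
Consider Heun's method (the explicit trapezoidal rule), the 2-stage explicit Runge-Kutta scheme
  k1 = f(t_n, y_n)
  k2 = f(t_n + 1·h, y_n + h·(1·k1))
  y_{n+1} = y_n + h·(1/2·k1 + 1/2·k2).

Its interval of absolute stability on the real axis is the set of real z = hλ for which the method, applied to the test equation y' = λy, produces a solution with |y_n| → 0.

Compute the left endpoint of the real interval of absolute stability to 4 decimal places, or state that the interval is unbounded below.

z* = -2.0000.

With y'=λy (z=hλ):
  order 2, 2-stage ⇒ R(z)=1+z+z^2/2
  (e.g. R(-0.37)=0.69845, |R|=0.69845)

Find x<0 with |R(x)|<1.
x=-0.37: |R|=0.6985
|R(-1.68)|=0.7312 |R(-1.29)|=0.5421 |R(-0.71)|=0.5421
Bisect:
  x_lo=-2.5616 |R|=1.7193  x_hi=-0.2160 |R|=0.8073
  mid=-1.38880 |R|=0.57558 →hi
  mid=-1.97521 |R|=0.97552 →hi
  mid=-2.26842 |R|=1.30444 →lo
  mid=-2.12182 |R|=1.12924 →lo
  mid=-2.04851 |R|=1.04969 →lo
  mid=-2.01186 |R|=1.01193 →lo
  mid=-1.99354 |R|=0.99356 →hi
  mid=-2.00270 |R|=1.00270 →lo
  mid=-1.99812 |R|=0.99812 →hi
  mid=-2.00041 |R|=1.00041 →lo
  ...
  [-2.00012,-1.99998] ⇒ x*=-2.0000
So |R|<1 on (-2.0000, 0).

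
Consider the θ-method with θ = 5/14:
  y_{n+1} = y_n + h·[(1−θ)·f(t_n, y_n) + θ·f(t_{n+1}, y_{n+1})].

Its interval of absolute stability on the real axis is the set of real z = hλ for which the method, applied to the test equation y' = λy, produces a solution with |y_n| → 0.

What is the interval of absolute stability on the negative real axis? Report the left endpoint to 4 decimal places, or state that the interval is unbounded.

(-7.0000, 0).

With y'=λy (z=hλ):
  y_{n+1} = y_n + z·[9/14·y_n + 5/14·y_{n+1}] ⇒ (1 − 5/14z)y_{n+1} = (1 + 9/14z)y_n
  ⇒ R(z) = (1 + 9/14z)/(1 − 5/14z).

Find x<0 with |R(x)|<1.
x=-1.52: |R|=0.0148
R=−1: 1+9/14x = −1+5/14x ⇒ -2/7x=2 ⇒ x=2/(-2/7)=-7.0000
Confirm numerically:
  x=-6.125: |R|=0.92157 <1
  x=-5.071: |R|=0.80394 <1
  x=-4.764: |R|=0.76351 <1
  x=-7.390: |R|=1.03062 >1
  x=-7.068: |R|=1.00551 >1
So |R|<1 on (-7.0000, 0).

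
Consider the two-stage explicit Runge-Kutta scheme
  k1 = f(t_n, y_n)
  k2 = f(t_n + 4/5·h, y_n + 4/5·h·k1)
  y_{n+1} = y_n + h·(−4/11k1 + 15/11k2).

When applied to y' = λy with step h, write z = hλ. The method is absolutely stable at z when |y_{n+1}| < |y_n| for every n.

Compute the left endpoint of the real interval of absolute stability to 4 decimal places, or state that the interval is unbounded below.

left endpoint -0.9167.

Test eqn y'=λy, z=hλ:
  k1=λy_n ⇒ h·k1=z·y_n;  k2=λ(1+4/5z)y_n ⇒ h·k2=z(1+4/5z)y_n
  y_{n+1}/y_n = 1 − 4/11z + 15/11z(1+4/5z) = 1 + z + 12/11z²
  ⇒ R(z) = 1 + z + 12/11z².

Solve |R(x)|<1 on ℝ⁻.
x=-0.71: |R|=0.8399
R=1: x+12/11x²=0 ⇒ x=−11/12=-0.9167; min R=1−1/(4·12/11)=0.7708>−1
Confirm numerically:
  x=-0.687: |R|=0.82788 <1
  x=-0.502: |R|=0.77291 <1
  x=-0.453: |R|=0.77086 <1
  x=-0.440: |R|=0.77120 <1
  x=-1.393: |R|=1.72385 >1
  x=-1.278: |R|=1.50376 >1
Stable set (-0.9167, 0).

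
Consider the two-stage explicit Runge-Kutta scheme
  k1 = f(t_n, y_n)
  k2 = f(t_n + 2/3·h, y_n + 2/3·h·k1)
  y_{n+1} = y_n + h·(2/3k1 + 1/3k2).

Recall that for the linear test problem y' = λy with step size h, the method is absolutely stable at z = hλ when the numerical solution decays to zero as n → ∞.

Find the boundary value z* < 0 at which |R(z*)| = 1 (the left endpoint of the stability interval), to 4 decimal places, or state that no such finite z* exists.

Set f=λy, z=hλ:
  k1=λy_n ⇒ h·k1=z·y_n;  k2=λ(1+2/3z)y_n ⇒ h·k2=z(1+2/3z)y_n
  y_{n+1}/y_n = 1 + 2/3z + 1/3z(1+2/3z) = 1 + z + 2/9z²
  Hence R(z) = 1 + z + 2/9z².

Solve |R(x)|<1 on ℝ⁻.
x=-0.35: |R|=0.6772
R=1: x+2/9x²=0 ⇒ x=−9/2=-4.5000; min R=1−1/(4·2/9)=-0.1250>−1
Confirm numerically:
  x=-4.250: |R|=0.76389 <1
  x=-3.963: |R|=0.52708 <1
  x=-2.245: |R|=0.12499 <1
  x=-2.105: |R|=0.12033 <1
  x=-4.610: |R|=1.11269 >1
  x=-4.597: |R|=1.09909 >1
Interval (-4.5000, 0).

left endpoint -4.5000.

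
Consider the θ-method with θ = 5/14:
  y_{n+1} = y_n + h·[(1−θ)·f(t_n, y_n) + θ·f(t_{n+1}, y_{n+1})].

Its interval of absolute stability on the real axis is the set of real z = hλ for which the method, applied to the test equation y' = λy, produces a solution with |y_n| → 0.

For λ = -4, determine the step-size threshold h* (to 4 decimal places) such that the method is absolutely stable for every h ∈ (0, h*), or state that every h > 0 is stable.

(-7.0000,0); λ=-4 ⇒ h* = (7)/4 = 1.7500.

Test eqn y'=λy, z=hλ:
  y_{n+1} = y_n + z·[9/14·y_n + 5/14·y_{n+1}] ⇒ (1 − 5/14z)y_{n+1} = (1 + 9/14z)y_n
  Hence R(z) = (1 + 9/14z)/(1 − 5/14z).

Need |R(x)|<1, x<0.
x=-0.35: |R|=0.6889
R=−1: 1+9/14x = −1+5/14x ⇒ -2/7x=2 ⇒ x=2/(-2/7)=-7.0000
Confirm numerically:
  x=-6.568: |R|=0.96311 <1
  x=-6.424: |R|=0.95004 <1
  x=-6.078: |R|=0.91692 <1
  x=-4.566: |R|=0.73565 <1
  x=-7.587: |R|=1.04521 >1
  x=-7.404: |R|=1.03167 >1
  x=-7.373: |R|=1.02933 >1
Stable set (-7.0000, 0).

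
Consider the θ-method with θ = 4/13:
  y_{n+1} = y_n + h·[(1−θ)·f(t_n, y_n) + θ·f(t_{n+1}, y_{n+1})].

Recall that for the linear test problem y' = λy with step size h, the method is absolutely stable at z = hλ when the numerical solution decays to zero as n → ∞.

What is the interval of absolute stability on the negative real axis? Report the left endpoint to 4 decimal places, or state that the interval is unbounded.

(-5.2000, 0).

Test eqn y'=λy, z=hλ:
  y_{n+1} = y_n + z·[9/13·y_n + 4/13·y_{n+1}] ⇒ (1 − 4/13z)y_{n+1} = (1 + 9/13z)y_n
  so R(z) = (1 + 9/13z)/(1 − 4/13z).

Need |R(x)|<1, x<0.
x=-1.77: |R|=0.1459
R=−1: 1+9/13x = −1+4/13x ⇒ -5/13x=2 ⇒ x=2/(-5/13)=-5.2000
Confirm numerically:
  x=-5.005: |R|=0.97047 <1
  x=-4.431: |R|=0.87485 <1
  x=-3.248: |R|=0.62450 <1
  x=-2.083: |R|=0.26941 <1
  x=-5.579: |R|=1.05366 >1
  x=-5.508: |R|=1.04396 >1
So |R|<1 on (-5.2000, 0).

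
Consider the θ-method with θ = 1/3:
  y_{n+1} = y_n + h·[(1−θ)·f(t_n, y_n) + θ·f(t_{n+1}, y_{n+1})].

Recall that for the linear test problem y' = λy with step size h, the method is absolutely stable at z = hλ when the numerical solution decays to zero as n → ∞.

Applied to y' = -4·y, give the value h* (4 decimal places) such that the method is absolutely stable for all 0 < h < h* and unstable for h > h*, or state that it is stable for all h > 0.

With y'=λy (z=hλ):
  y_{n+1} = y_n + z·[2/3·y_n + 1/3·y_{n+1}] ⇒ (1 − 1/3z)y_{n+1} = (1 + 2/3z)y_n
  ⇒ R(z) = (1 + 2/3z)/(1 − 1/3z).

Solve |R(x)|<1 on ℝ⁻.
x=-0.72: |R|=0.4194
R=−1: 1+2/3x = −1+1/3x ⇒ -1/3x=2 ⇒ x=2/(-1/3)=-6.0000
Confirm numerically:
  x=-5.702: |R|=0.96575 <1
  x=-4.535: |R|=0.80557 <1
  x=-3.383: |R|=0.59000 <1
  x=-6.401: |R|=1.04266 >1
  x=-6.200: |R|=1.02174 >1
  x=-6.158: |R|=1.01725 >1
Stable set (-6.0000, 0).

(-6.0000,0); λ=-4 ⇒ h* = (6)/4 = 1.5000.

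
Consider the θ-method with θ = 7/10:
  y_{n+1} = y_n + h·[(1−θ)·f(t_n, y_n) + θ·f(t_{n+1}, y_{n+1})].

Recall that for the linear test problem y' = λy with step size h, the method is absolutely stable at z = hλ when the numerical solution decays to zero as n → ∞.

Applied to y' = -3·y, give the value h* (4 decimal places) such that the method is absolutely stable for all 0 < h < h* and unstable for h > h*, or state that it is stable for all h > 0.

With y'=λy (z=hλ):
  y_{n+1} = y_n + z·[3/10·y_n + 7/10·y_{n+1}] ⇒ (1 − 7/10z)y_{n+1} = (1 + 3/10z)y_n
  so R(z) = (1 + 3/10z)/(1 − 7/10z).

Solve |R(x)|<1 on ℝ⁻.
x=-1.47: |R|=0.2755
x=-2: |R|=0.1667
x=-10: |R|=0.2500
x=-100: |R|=0.4085
θ=7/10≥1/2 ⇒ |1+3/10x|<|1−7/10x| ∀x<0 ⇒ unbounded interval.

(−∞, 0) — no finite endpoint. Any h>0 works for λ=-3.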